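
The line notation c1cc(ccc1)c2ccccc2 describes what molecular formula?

C12H10

Heavy atoms from the SMILES: 12 C.
Implicit hydrogens by atom environment:
  10 × C (aromatic): 1 H each → 10
  2 × C (aromatic): no H
  Total hydrogens = 10.
Molecular formula: C12H10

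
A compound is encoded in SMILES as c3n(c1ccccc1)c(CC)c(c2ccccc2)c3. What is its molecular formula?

Heavy atoms from the SMILES: 18 C, 1 N.
Implicit hydrogens by atom environment:
  12 × C (aromatic): 1 H each → 12
  4 × C (aromatic): no H
  1 × C: 3 H
  1 × C: 2 H
  1 × N (aromatic): no H
  Total hydrogens = 17.
Molecular formula: C18H17N

C18H17N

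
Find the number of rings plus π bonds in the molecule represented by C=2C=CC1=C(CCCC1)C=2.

Molecular formula from the SMILES: C10H12.
DoU = (2C + 2 + N − H − X)/2 = (2·10 + 2 + 0 − 12 − 0)/2 = 10/2 = 5.
(Structurally: 2 ring(s) + 3 π bond(s) = 5.)

5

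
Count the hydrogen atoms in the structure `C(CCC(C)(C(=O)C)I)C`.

Hydrogens are implicit in SMILES; fill each atom to its normal valence:
  3 × C: 3 H each → 9
  3 × C: 2 H each → 6
  2 × C: no H
  1 × I: no H
  1 × O: no H
  Total hydrogens = 15.

15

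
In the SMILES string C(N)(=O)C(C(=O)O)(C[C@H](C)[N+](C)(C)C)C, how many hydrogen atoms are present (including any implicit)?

21

Hydrogens are implicit in SMILES; fill each atom to its normal valence:
  5 × C: 3 H each → 15
  3 × C: no H
  2 × O: no H
  1 × C: 2 H
  1 × C: 1 H
  1 × N: 2 H
  1 × N (charge +1): no H
  1 × O: 1 H
  Total hydrogens = 21.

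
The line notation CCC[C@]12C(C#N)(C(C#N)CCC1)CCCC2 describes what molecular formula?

Heavy atoms from the SMILES: 15 C, 2 N.
Implicit hydrogens by atom environment:
  9 × C: 2 H each → 18
  4 × C: no H
  2 × N: no H
  1 × C: 3 H
  1 × C: 1 H
  Total hydrogens = 22.
Molecular formula: C15H22N2

C15H22N2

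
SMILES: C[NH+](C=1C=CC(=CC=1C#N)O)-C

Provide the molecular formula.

C9H11N2O+

Heavy atoms from the SMILES: 9 C, 2 N, 1 O.
Implicit hydrogens by atom environment:
  3 × C (aromatic): 1 H each → 3
  3 × C (aromatic): no H
  2 × C: 3 H each → 6
  1 × C: no H
  1 × N (charge +1): 1 H
  1 × N: no H
  1 × O: 1 H
  Total hydrogens = 11.
Net charge +1.
Molecular formula: C9H11N2O+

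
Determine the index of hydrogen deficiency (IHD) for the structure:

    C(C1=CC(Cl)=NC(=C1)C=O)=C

Molecular formula from the SMILES: C8H6ClNO.
DoU = (2C + 2 + N − H − X)/2 = (2·8 + 2 + 1 − 6 − 1)/2 = 12/2 = 6.
(Structurally: 1 ring(s) + 5 π bond(s) = 6.)

6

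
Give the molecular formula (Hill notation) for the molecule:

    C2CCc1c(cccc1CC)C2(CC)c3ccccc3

Heavy atoms from the SMILES: 20 C.
Implicit hydrogens by atom environment:
  8 × C (aromatic): 1 H each → 8
  5 × C: 2 H each → 10
  4 × C (aromatic): no H
  2 × C: 3 H each → 6
  1 × C: no H
  Total hydrogens = 24.
Molecular formula: C20H24

C20H24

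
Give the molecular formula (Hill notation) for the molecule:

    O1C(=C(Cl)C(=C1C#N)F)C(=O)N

C6H2ClFN2O2

Heavy atoms from the SMILES: 6 C, 1 Cl, 1 F, 2 N, 2 O.
Implicit hydrogens by atom environment:
  4 × C (aromatic): no H
  2 × C: no H
  1 × Cl: no H
  1 × F: no H
  1 × N: 2 H
  1 × N: no H
  1 × O (aromatic): no H
  1 × O: no H
  Total hydrogens = 2.
Molecular formula: C6H2ClFN2O2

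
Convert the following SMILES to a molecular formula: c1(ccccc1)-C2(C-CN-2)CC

C11H15N

Heavy atoms from the SMILES: 11 C, 1 N.
Implicit hydrogens by atom environment:
  5 × C (aromatic): 1 H each → 5
  3 × C: 2 H each → 6
  1 × C: 3 H
  1 × C: no H
  1 × C (aromatic): no H
  1 × N: 1 H
  Total hydrogens = 15.
Molecular formula: C11H15N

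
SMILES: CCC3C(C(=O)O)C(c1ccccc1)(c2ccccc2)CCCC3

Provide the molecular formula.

C22H26O2

Heavy atoms from the SMILES: 22 C, 2 O.
Implicit hydrogens by atom environment:
  10 × C (aromatic): 1 H each → 10
  5 × C: 2 H each → 10
  2 × C: 1 H each → 2
  2 × C: no H
  2 × C (aromatic): no H
  1 × C: 3 H
  1 × O: 1 H
  1 × O: no H
  Total hydrogens = 26.
Molecular formula: C22H26O2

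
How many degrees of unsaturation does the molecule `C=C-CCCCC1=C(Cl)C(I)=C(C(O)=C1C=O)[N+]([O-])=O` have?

Molecular formula from the SMILES: C13H13ClINO4.
DoU = (2C + 2 + N − H − X)/2 = (2·13 + 2 + 1 − 13 − 2)/2 = 14/2 = 7.
(Structurally: 1 ring(s) + 6 π bond(s) = 7.)

7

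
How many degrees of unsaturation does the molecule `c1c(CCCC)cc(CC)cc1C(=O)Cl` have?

5

Molecular formula from the SMILES: C13H17ClO.
DoU = (2C + 2 + N − H − X)/2 = (2·13 + 2 + 0 − 17 − 1)/2 = 10/2 = 5.
(Structurally: 1 ring(s) + 4 π bond(s) = 5.)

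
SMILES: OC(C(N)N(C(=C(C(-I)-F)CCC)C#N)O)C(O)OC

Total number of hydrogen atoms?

19

Hydrogens are implicit in SMILES; fill each atom to its normal valence:
  4 × C: 1 H each → 4
  3 × C: no H
  3 × O: 1 H each → 3
  2 × C: 3 H each → 6
  2 × C: 2 H each → 4
  2 × N: no H
  1 × F: no H
  1 × I: no H
  1 × N: 2 H
  1 × O: no H
  Total hydrogens = 19.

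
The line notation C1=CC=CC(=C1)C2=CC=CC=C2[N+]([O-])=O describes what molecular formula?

Heavy atoms from the SMILES: 12 C, 1 N, 2 O.
Implicit hydrogens by atom environment:
  9 × C (aromatic): 1 H each → 9
  3 × C (aromatic): no H
  1 × N (charge +1): no H
  1 × O: no H
  1 × O (charge -1): no H
  Total hydrogens = 9.
Molecular formula: C12H9NO2

C12H9NO2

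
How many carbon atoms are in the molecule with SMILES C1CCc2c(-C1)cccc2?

10

The symbol for carbon appears 10 times in the SMILES. Lowercase c denotes aromatic carbon and counts toward C.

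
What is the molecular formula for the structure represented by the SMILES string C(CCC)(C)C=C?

Heavy atoms from the SMILES: 7 C.
Implicit hydrogens by atom environment:
  3 × C: 2 H each → 6
  2 × C: 3 H each → 6
  2 × C: 1 H each → 2
  Total hydrogens = 14.
Molecular formula: C7H14

C7H14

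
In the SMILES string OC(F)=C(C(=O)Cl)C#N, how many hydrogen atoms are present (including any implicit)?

1

Hydrogens are implicit in SMILES; fill each atom to its normal valence:
  4 × C: no H
  1 × Cl: no H
  1 × F: no H
  1 × N: no H
  1 × O: 1 H
  1 × O: no H
  Total hydrogens = 1.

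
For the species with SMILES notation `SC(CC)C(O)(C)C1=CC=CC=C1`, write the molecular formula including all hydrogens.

C11H16OS

Heavy atoms from the SMILES: 11 C, 1 O, 1 S.
Implicit hydrogens by atom environment:
  5 × C (aromatic): 1 H each → 5
  2 × C: 3 H each → 6
  1 × C: 2 H
  1 × C: 1 H
  1 × C: no H
  1 × C (aromatic): no H
  1 × O: 1 H
  1 × S: 1 H
  Total hydrogens = 16.
Molecular formula: C11H16OS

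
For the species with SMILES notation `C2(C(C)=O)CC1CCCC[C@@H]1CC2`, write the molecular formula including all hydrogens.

C12H20O

Heavy atoms from the SMILES: 12 C, 1 O.
Implicit hydrogens by atom environment:
  7 × C: 2 H each → 14
  3 × C: 1 H each → 3
  1 × C: 3 H
  1 × C: no H
  1 × O: no H
  Total hydrogens = 20.
Molecular formula: C12H20O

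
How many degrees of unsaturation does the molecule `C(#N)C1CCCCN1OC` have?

Molecular formula from the SMILES: C7H12N2O.
DoU = (2C + 2 + N − H − X)/2 = (2·7 + 2 + 2 − 12 − 0)/2 = 6/2 = 3.
(Structurally: 1 ring(s) + 2 π bond(s) = 3.)

3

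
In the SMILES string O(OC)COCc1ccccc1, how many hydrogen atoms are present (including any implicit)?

12

Hydrogens are implicit in SMILES; fill each atom to its normal valence:
  5 × C (aromatic): 1 H each → 5
  3 × O: no H
  2 × C: 2 H each → 4
  1 × C: 3 H
  1 × C (aromatic): no H
  Total hydrogens = 12.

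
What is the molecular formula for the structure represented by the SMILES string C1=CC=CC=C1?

Heavy atoms from the SMILES: 6 C.
Implicit hydrogens by atom environment:
  6 × C (aromatic): 1 H each → 6
  Total hydrogens = 6.
Molecular formula: C6H6

C6H6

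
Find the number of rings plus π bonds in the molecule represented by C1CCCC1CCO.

1

Molecular formula from the SMILES: C7H14O.
DoU = (2C + 2 + N − H − X)/2 = (2·7 + 2 + 0 − 14 − 0)/2 = 2/2 = 1.
(Structurally: 1 ring(s) + 0 π bond(s) = 1.)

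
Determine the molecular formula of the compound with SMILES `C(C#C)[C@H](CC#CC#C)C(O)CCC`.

C13H16O

Heavy atoms from the SMILES: 13 C, 1 O.
Implicit hydrogens by atom environment:
  4 × C: 2 H each → 8
  4 × C: 1 H each → 4
  4 × C: no H
  1 × C: 3 H
  1 × O: 1 H
  Total hydrogens = 16.
Molecular formula: C13H16O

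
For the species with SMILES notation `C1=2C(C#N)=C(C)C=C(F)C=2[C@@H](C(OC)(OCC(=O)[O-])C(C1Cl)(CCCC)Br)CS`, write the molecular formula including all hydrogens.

Heavy atoms from the SMILES: 1 Br, 20 C, 1 Cl, 1 F, 1 N, 4 O, 1 S.
Implicit hydrogens by atom environment:
  5 × C: 2 H each → 10
  5 × C (aromatic): no H
  4 × C: no H
  3 × C: 3 H each → 9
  3 × O: no H
  2 × C: 1 H each → 2
  1 × Br: no H
  1 × C (aromatic): 1 H
  1 × Cl: no H
  1 × F: no H
  1 × N: no H
  1 × O (charge -1): no H
  1 × S: 1 H
  Total hydrogens = 23.
Net charge -1.
Molecular formula: C20H23BrClFNO4S-

C20H23BrClFNO4S-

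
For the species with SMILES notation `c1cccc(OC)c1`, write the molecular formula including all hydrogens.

C7H8O

Heavy atoms from the SMILES: 7 C, 1 O.
Implicit hydrogens by atom environment:
  5 × C (aromatic): 1 H each → 5
  1 × C: 3 H
  1 × C (aromatic): no H
  1 × O: no H
  Total hydrogens = 8.
Molecular formula: C7H8O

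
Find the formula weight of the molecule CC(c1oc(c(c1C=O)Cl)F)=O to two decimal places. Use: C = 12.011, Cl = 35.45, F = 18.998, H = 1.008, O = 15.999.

Molecular formula: C7H4ClFO3.
M = 7×12.011 + 1×35.45 + 1×18.998 + 4×1.008 + 3×15.999 = 190.55 g/mol.

190.55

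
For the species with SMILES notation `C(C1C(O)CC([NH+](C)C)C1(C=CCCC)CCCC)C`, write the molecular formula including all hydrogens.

C18H36NO+

Heavy atoms from the SMILES: 18 C, 1 N, 1 O.
Implicit hydrogens by atom environment:
  7 × C: 2 H each → 14
  5 × C: 3 H each → 15
  5 × C: 1 H each → 5
  1 × C: no H
  1 × N (charge +1): 1 H
  1 × O: 1 H
  Total hydrogens = 36.
Net charge +1.
Molecular formula: C18H36NO+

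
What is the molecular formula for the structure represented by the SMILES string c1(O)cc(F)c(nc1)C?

C6H6FNO

Heavy atoms from the SMILES: 6 C, 1 F, 1 N, 1 O.
Implicit hydrogens by atom environment:
  3 × C (aromatic): no H
  2 × C (aromatic): 1 H each → 2
  1 × C: 3 H
  1 × F: no H
  1 × N (aromatic): no H
  1 × O: 1 H
  Total hydrogens = 6.
Molecular formula: C6H6FNO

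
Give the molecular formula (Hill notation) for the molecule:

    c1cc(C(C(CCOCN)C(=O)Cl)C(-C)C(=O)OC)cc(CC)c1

Heavy atoms from the SMILES: 18 C, 1 Cl, 1 N, 4 O.
Implicit hydrogens by atom environment:
  4 × C: 2 H each → 8
  4 × C (aromatic): 1 H each → 4
  4 × O: no H
  3 × C: 3 H each → 9
  3 × C: 1 H each → 3
  2 × C: no H
  2 × C (aromatic): no H
  1 × Cl: no H
  1 × N: 2 H
  Total hydrogens = 26.
Molecular formula: C18H26ClNO4

C18H26ClNO4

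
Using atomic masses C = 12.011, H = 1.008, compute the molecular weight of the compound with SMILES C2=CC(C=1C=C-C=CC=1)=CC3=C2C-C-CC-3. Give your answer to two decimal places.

208.30

Molecular formula: C16H16.
M = 16×12.011 + 16×1.008 = 208.30 g/mol.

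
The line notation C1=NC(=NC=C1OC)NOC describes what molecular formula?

Heavy atoms from the SMILES: 6 C, 3 N, 2 O.
Implicit hydrogens by atom environment:
  2 × C: 3 H each → 6
  2 × C (aromatic): 1 H each → 2
  2 × C (aromatic): no H
  2 × N (aromatic): no H
  2 × O: no H
  1 × N: 1 H
  Total hydrogens = 9.
Molecular formula: C6H9N3O2

C6H9N3O2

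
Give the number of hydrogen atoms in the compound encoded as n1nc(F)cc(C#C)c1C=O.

3

Hydrogens are implicit in SMILES; fill each atom to its normal valence:
  3 × C (aromatic): no H
  2 × C: 1 H each → 2
  2 × N (aromatic): no H
  1 × C (aromatic): 1 H
  1 × C: no H
  1 × F: no H
  1 × O: no H
  Total hydrogens = 3.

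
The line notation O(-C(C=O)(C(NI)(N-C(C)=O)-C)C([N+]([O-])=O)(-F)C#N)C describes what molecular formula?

C9H12FIN4O5

Heavy atoms from the SMILES: 9 C, 1 F, 1 I, 4 N, 5 O.
Implicit hydrogens by atom environment:
  5 × C: no H
  4 × O: no H
  3 × C: 3 H each → 9
  2 × N: 1 H each → 2
  1 × C: 1 H
  1 × F: no H
  1 × I: no H
  1 × N (charge +1): no H
  1 × N: no H
  1 × O (charge -1): no H
  Total hydrogens = 12.
Molecular formula: C9H12FIN4O5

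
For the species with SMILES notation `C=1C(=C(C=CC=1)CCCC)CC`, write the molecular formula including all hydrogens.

C12H18

Heavy atoms from the SMILES: 12 C.
Implicit hydrogens by atom environment:
  4 × C: 2 H each → 8
  4 × C (aromatic): 1 H each → 4
  2 × C: 3 H each → 6
  2 × C (aromatic): no H
  Total hydrogens = 18.
Molecular formula: C12H18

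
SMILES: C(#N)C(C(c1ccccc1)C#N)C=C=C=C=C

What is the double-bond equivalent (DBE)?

12

Molecular formula from the SMILES: C15H10N2.
DoU = (2C + 2 + N − H − X)/2 = (2·15 + 2 + 2 − 10 − 0)/2 = 24/2 = 12.
(Structurally: 1 ring(s) + 11 π bond(s) = 12.)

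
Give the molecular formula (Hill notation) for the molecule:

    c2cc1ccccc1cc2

Heavy atoms from the SMILES: 10 C.
Implicit hydrogens by atom environment:
  8 × C (aromatic): 1 H each → 8
  2 × C (aromatic): no H
  Total hydrogens = 8.
Molecular formula: C10H8

C10H8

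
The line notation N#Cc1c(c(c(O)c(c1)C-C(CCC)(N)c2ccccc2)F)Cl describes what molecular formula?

Heavy atoms from the SMILES: 18 C, 1 Cl, 1 F, 2 N, 1 O.
Implicit hydrogens by atom environment:
  6 × C (aromatic): 1 H each → 6
  6 × C (aromatic): no H
  3 × C: 2 H each → 6
  2 × C: no H
  1 × C: 3 H
  1 × Cl: no H
  1 × F: no H
  1 × N: 2 H
  1 × N: no H
  1 × O: 1 H
  Total hydrogens = 18.
Molecular formula: C18H18ClFN2O

C18H18ClFN2O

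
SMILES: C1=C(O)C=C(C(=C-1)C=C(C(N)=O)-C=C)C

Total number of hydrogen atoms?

13

Hydrogens are implicit in SMILES; fill each atom to its normal valence:
  3 × C (aromatic): 1 H each → 3
  3 × C (aromatic): no H
  2 × C: 1 H each → 2
  2 × C: no H
  1 × C: 3 H
  1 × C: 2 H
  1 × N: 2 H
  1 × O: 1 H
  1 × O: no H
  Total hydrogens = 13.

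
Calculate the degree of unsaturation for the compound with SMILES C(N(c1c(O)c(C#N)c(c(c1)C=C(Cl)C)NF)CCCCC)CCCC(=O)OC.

8

Molecular formula from the SMILES: C21H29ClFN3O3.
DoU = (2C + 2 + N − H − X)/2 = (2·21 + 2 + 3 − 29 − 2)/2 = 16/2 = 8.
(Structurally: 1 ring(s) + 7 π bond(s) = 8.)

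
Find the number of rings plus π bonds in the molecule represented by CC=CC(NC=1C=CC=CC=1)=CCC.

6

Molecular formula from the SMILES: C13H17N.
DoU = (2C + 2 + N − H − X)/2 = (2·13 + 2 + 1 − 17 − 0)/2 = 12/2 = 6.
(Structurally: 1 ring(s) + 5 π bond(s) = 6.)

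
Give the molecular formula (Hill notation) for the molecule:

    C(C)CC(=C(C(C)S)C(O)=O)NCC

Heavy atoms from the SMILES: 10 C, 1 N, 2 O, 1 S.
Implicit hydrogens by atom environment:
  3 × C: 3 H each → 9
  3 × C: 2 H each → 6
  3 × C: no H
  1 × C: 1 H
  1 × N: 1 H
  1 × O: 1 H
  1 × O: no H
  1 × S: 1 H
  Total hydrogens = 19.
Molecular formula: C10H19NO2S

C10H19NO2S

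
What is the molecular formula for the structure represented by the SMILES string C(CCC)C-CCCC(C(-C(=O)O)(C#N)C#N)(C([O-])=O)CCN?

Heavy atoms from the SMILES: 16 C, 3 N, 4 O.
Implicit hydrogens by atom environment:
  9 × C: 2 H each → 18
  6 × C: no H
  2 × N: no H
  2 × O: no H
  1 × C: 3 H
  1 × N: 2 H
  1 × O: 1 H
  1 × O (charge -1): no H
  Total hydrogens = 24.
Net charge -1.
Molecular formula: C16H24N3O4-

C16H24N3O4-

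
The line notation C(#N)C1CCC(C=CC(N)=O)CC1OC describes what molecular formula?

Heavy atoms from the SMILES: 11 C, 2 N, 2 O.
Implicit hydrogens by atom environment:
  5 × C: 1 H each → 5
  3 × C: 2 H each → 6
  2 × C: no H
  2 × O: no H
  1 × C: 3 H
  1 × N: 2 H
  1 × N: no H
  Total hydrogens = 16.
Molecular formula: C11H16N2O2

C11H16N2O2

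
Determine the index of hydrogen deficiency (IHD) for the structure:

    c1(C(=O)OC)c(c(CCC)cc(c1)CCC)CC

5

Molecular formula from the SMILES: C16H24O2.
DoU = (2C + 2 + N − H − X)/2 = (2·16 + 2 + 0 − 24 − 0)/2 = 10/2 = 5.
(Structurally: 1 ring(s) + 4 π bond(s) = 5.)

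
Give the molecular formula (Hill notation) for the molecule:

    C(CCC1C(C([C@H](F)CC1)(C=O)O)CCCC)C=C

Heavy atoms from the SMILES: 16 C, 1 F, 2 O.
Implicit hydrogens by atom environment:
  9 × C: 2 H each → 18
  5 × C: 1 H each → 5
  1 × C: 3 H
  1 × C: no H
  1 × F: no H
  1 × O: 1 H
  1 × O: no H
  Total hydrogens = 27.
Molecular formula: C16H27FO2

C16H27FO2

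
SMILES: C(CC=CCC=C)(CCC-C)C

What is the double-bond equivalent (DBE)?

Molecular formula from the SMILES: C12H22.
DoU = (2C + 2 + N − H − X)/2 = (2·12 + 2 + 0 − 22 − 0)/2 = 4/2 = 2.
(Structurally: 0 ring(s) + 2 π bond(s) = 2.)

2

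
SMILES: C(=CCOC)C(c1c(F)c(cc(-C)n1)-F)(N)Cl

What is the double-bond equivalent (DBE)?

5

Molecular formula from the SMILES: C11H13ClF2N2O.
DoU = (2C + 2 + N − H − X)/2 = (2·11 + 2 + 2 − 13 − 3)/2 = 10/2 = 5.
(Structurally: 1 ring(s) + 4 π bond(s) = 5.)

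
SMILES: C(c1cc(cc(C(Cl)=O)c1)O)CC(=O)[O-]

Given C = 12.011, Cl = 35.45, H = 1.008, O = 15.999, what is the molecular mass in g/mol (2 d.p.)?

Molecular formula: C10H8ClO4-.
M = 10×12.011 + 1×35.45 + 8×1.008 + 4×15.999 = 227.62 g/mol.

227.62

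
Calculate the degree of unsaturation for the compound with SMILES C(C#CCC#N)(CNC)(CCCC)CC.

4

Molecular formula from the SMILES: C13H22N2.
DoU = (2C + 2 + N − H − X)/2 = (2·13 + 2 + 2 − 22 − 0)/2 = 8/2 = 4.
(Structurally: 0 ring(s) + 4 π bond(s) = 4.)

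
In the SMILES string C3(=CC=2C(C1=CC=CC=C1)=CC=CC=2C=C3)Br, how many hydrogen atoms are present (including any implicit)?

Hydrogens are implicit in SMILES; fill each atom to its normal valence:
  11 × C (aromatic): 1 H each → 11
  5 × C (aromatic): no H
  1 × Br: no H
  Total hydrogens = 11.

11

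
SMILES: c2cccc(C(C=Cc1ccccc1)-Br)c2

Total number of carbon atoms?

15

The symbol for carbon appears 15 times in the SMILES. Lowercase c denotes aromatic carbon and counts toward C.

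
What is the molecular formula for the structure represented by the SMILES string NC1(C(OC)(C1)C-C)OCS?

Heavy atoms from the SMILES: 7 C, 1 N, 2 O, 1 S.
Implicit hydrogens by atom environment:
  3 × C: 2 H each → 6
  2 × C: 3 H each → 6
  2 × C: no H
  2 × O: no H
  1 × N: 2 H
  1 × S: 1 H
  Total hydrogens = 15.
Molecular formula: C7H15NO2S

C7H15NO2S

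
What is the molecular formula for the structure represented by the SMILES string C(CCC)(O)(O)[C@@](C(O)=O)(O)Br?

C6H11BrO5

Heavy atoms from the SMILES: 1 Br, 6 C, 5 O.
Implicit hydrogens by atom environment:
  4 × O: 1 H each → 4
  3 × C: no H
  2 × C: 2 H each → 4
  1 × Br: no H
  1 × C: 3 H
  1 × O: no H
  Total hydrogens = 11.
Molecular formula: C6H11BrO5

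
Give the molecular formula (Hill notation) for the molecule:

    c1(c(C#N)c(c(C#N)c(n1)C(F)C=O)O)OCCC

C12H10FN3O3

Heavy atoms from the SMILES: 12 C, 1 F, 3 N, 3 O.
Implicit hydrogens by atom environment:
  5 × C (aromatic): no H
  2 × C: 2 H each → 4
  2 × C: 1 H each → 2
  2 × C: no H
  2 × N: no H
  2 × O: no H
  1 × C: 3 H
  1 × F: no H
  1 × N (aromatic): no H
  1 × O: 1 H
  Total hydrogens = 10.
Molecular formula: C12H10FN3O3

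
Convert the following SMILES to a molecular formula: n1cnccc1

Heavy atoms from the SMILES: 4 C, 2 N.
Implicit hydrogens by atom environment:
  4 × C (aromatic): 1 H each → 4
  2 × N (aromatic): no H
  Total hydrogens = 4.
Molecular formula: C4H4N2

C4H4N2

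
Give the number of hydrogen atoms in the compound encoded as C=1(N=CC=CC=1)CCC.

11

Hydrogens are implicit in SMILES; fill each atom to its normal valence:
  4 × C (aromatic): 1 H each → 4
  2 × C: 2 H each → 4
  1 × C: 3 H
  1 × C (aromatic): no H
  1 × N (aromatic): no H
  Total hydrogens = 11.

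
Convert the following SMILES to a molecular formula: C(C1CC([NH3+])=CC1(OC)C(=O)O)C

C9H16NO3+

Heavy atoms from the SMILES: 9 C, 1 N, 3 O.
Implicit hydrogens by atom environment:
  3 × C: no H
  2 × C: 3 H each → 6
  2 × C: 2 H each → 4
  2 × C: 1 H each → 2
  2 × O: no H
  1 × N (charge +1): 3 H
  1 × O: 1 H
  Total hydrogens = 16.
Net charge +1.
Molecular formula: C9H16NO3+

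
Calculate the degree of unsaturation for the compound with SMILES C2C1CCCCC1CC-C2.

Molecular formula from the SMILES: C10H18.
DoU = (2C + 2 + N − H − X)/2 = (2·10 + 2 + 0 − 18 − 0)/2 = 4/2 = 2.
(Structurally: 2 ring(s) + 0 π bond(s) = 2.)

2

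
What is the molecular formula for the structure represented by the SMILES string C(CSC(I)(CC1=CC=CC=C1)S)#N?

C10H10INS2

Heavy atoms from the SMILES: 10 C, 1 I, 1 N, 2 S.
Implicit hydrogens by atom environment:
  5 × C (aromatic): 1 H each → 5
  2 × C: 2 H each → 4
  2 × C: no H
  1 × C (aromatic): no H
  1 × I: no H
  1 × N: no H
  1 × S: 1 H
  1 × S: no H
  Total hydrogens = 10.
Molecular formula: C10H10INS2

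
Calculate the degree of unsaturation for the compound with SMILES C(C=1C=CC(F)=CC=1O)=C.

Molecular formula from the SMILES: C8H7FO.
DoU = (2C + 2 + N − H − X)/2 = (2·8 + 2 + 0 − 7 − 1)/2 = 10/2 = 5.
(Structurally: 1 ring(s) + 4 π bond(s) = 5.)

5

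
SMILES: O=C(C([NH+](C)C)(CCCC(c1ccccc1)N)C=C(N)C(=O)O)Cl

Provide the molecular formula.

C17H25ClN3O3+

Heavy atoms from the SMILES: 17 C, 1 Cl, 3 N, 3 O.
Implicit hydrogens by atom environment:
  5 × C (aromatic): 1 H each → 5
  4 × C: no H
  3 × C: 2 H each → 6
  2 × C: 3 H each → 6
  2 × C: 1 H each → 2
  2 × N: 2 H each → 4
  2 × O: no H
  1 × C (aromatic): no H
  1 × Cl: no H
  1 × N (charge +1): 1 H
  1 × O: 1 H
  Total hydrogens = 25.
Net charge +1.
Molecular formula: C17H25ClN3O3+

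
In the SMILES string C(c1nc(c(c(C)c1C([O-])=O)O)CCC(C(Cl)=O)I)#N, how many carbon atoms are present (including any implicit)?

12

The symbol for carbon appears 12 times in the SMILES. Lowercase c denotes aromatic carbon and counts toward C.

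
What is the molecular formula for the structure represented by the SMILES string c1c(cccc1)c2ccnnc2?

C10H8N2

Heavy atoms from the SMILES: 10 C, 2 N.
Implicit hydrogens by atom environment:
  8 × C (aromatic): 1 H each → 8
  2 × C (aromatic): no H
  2 × N (aromatic): no H
  Total hydrogens = 8.
Molecular formula: C10H8N2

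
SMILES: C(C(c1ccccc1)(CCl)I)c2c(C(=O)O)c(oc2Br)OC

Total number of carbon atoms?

15

The symbol for carbon appears 15 times in the SMILES. Lowercase c denotes aromatic carbon and counts toward C.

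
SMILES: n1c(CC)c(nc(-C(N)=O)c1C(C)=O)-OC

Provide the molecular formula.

Heavy atoms from the SMILES: 10 C, 3 N, 3 O.
Implicit hydrogens by atom environment:
  4 × C (aromatic): no H
  3 × C: 3 H each → 9
  3 × O: no H
  2 × C: no H
  2 × N (aromatic): no H
  1 × C: 2 H
  1 × N: 2 H
  Total hydrogens = 13.
Molecular formula: C10H13N3O3

C10H13N3O3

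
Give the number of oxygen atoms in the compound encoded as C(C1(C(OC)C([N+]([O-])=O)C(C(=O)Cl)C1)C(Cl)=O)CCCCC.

5

The symbol for oxygen appears 5 times in the SMILES.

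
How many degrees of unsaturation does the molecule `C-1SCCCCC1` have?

Molecular formula from the SMILES: C6H12S.
DoU = (2C + 2 + N − H − X)/2 = (2·6 + 2 + 0 − 12 − 0)/2 = 2/2 = 1.
(Structurally: 1 ring(s) + 0 π bond(s) = 1.)

1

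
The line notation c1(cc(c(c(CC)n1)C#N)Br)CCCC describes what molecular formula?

C12H15BrN2

Heavy atoms from the SMILES: 1 Br, 12 C, 2 N.
Implicit hydrogens by atom environment:
  4 × C: 2 H each → 8
  4 × C (aromatic): no H
  2 × C: 3 H each → 6
  1 × Br: no H
  1 × C (aromatic): 1 H
  1 × C: no H
  1 × N (aromatic): no H
  1 × N: no H
  Total hydrogens = 15.
Molecular formula: C12H15BrN2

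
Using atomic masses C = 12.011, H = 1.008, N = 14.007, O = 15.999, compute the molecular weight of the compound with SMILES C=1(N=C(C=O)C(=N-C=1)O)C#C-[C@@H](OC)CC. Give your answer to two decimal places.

220.23

Molecular formula: C11H12N2O3.
M = 11×12.011 + 12×1.008 + 2×14.007 + 3×15.999 = 220.23 g/mol.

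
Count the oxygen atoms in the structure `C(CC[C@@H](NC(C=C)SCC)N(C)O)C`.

1

The symbol for oxygen appears 1 time in the SMILES.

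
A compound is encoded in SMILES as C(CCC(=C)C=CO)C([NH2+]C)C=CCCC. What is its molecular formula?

C14H26NO+

Heavy atoms from the SMILES: 14 C, 1 N, 1 O.
Implicit hydrogens by atom environment:
  6 × C: 2 H each → 12
  5 × C: 1 H each → 5
  2 × C: 3 H each → 6
  1 × C: no H
  1 × N (charge +1): 2 H
  1 × O: 1 H
  Total hydrogens = 26.
Net charge +1.
Molecular formula: C14H26NO+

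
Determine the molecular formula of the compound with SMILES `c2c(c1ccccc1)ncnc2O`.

C10H8N2O

Heavy atoms from the SMILES: 10 C, 2 N, 1 O.
Implicit hydrogens by atom environment:
  7 × C (aromatic): 1 H each → 7
  3 × C (aromatic): no H
  2 × N (aromatic): no H
  1 × O: 1 H
  Total hydrogens = 8.
Molecular formula: C10H8N2O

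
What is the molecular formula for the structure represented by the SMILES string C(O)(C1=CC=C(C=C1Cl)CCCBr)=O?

C10H10BrClO2

Heavy atoms from the SMILES: 1 Br, 10 C, 1 Cl, 2 O.
Implicit hydrogens by atom environment:
  3 × C: 2 H each → 6
  3 × C (aromatic): 1 H each → 3
  3 × C (aromatic): no H
  1 × Br: no H
  1 × C: no H
  1 × Cl: no H
  1 × O: 1 H
  1 × O: no H
  Total hydrogens = 10.
Molecular formula: C10H10BrClO2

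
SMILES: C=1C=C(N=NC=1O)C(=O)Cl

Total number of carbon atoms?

The symbol for carbon appears 5 times in the SMILES. (Cl is a single chlorine, not C + l.)

5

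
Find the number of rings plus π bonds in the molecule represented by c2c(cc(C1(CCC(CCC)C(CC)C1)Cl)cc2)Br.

Molecular formula from the SMILES: C17H24BrCl.
DoU = (2C + 2 + N − H − X)/2 = (2·17 + 2 + 0 − 24 − 2)/2 = 10/2 = 5.
(Structurally: 2 ring(s) + 3 π bond(s) = 5.)

5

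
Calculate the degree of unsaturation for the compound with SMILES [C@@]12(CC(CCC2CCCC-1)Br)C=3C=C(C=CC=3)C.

Molecular formula from the SMILES: C17H23Br.
DoU = (2C + 2 + N − H − X)/2 = (2·17 + 2 + 0 − 23 − 1)/2 = 12/2 = 6.
(Structurally: 3 ring(s) + 3 π bond(s) = 6.)

6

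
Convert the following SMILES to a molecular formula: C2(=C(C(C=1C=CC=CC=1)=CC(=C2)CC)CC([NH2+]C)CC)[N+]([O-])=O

Heavy atoms from the SMILES: 19 C, 2 N, 2 O.
Implicit hydrogens by atom environment:
  7 × C (aromatic): 1 H each → 7
  5 × C (aromatic): no H
  3 × C: 3 H each → 9
  3 × C: 2 H each → 6
  1 × C: 1 H
  1 × N (charge +1): 2 H
  1 × N (charge +1): no H
  1 × O: no H
  1 × O (charge -1): no H
  Total hydrogens = 25.
Net charge +1.
Molecular formula: C19H25N2O2+

C19H25N2O2+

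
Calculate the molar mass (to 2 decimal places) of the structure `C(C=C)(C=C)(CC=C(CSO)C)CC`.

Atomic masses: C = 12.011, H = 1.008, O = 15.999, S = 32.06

Molecular formula: C12H20OS.
M = 12×12.011 + 20×1.008 + 1×15.999 + 1×32.06 = 212.35 g/mol.

212.35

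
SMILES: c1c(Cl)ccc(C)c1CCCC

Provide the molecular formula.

Heavy atoms from the SMILES: 11 C, 1 Cl.
Implicit hydrogens by atom environment:
  3 × C: 2 H each → 6
  3 × C (aromatic): 1 H each → 3
  3 × C (aromatic): no H
  2 × C: 3 H each → 6
  1 × Cl: no H
  Total hydrogens = 15.
Molecular formula: C11H15Cl

C11H15Cl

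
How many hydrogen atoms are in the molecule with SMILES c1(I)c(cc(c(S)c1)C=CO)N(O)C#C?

8

Hydrogens are implicit in SMILES; fill each atom to its normal valence:
  4 × C (aromatic): no H
  3 × C: 1 H each → 3
  2 × C (aromatic): 1 H each → 2
  2 × O: 1 H each → 2
  1 × C: no H
  1 × I: no H
  1 × N: no H
  1 × S: 1 H
  Total hydrogens = 8.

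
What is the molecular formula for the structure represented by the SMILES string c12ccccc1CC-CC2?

Heavy atoms from the SMILES: 10 C.
Implicit hydrogens by atom environment:
  4 × C: 2 H each → 8
  4 × C (aromatic): 1 H each → 4
  2 × C (aromatic): no H
  Total hydrogens = 12.
Molecular formula: C10H12

C10H12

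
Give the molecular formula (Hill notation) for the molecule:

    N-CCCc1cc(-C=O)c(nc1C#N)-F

C10H10FN3O

Heavy atoms from the SMILES: 10 C, 1 F, 3 N, 1 O.
Implicit hydrogens by atom environment:
  4 × C (aromatic): no H
  3 × C: 2 H each → 6
  1 × C (aromatic): 1 H
  1 × C: 1 H
  1 × C: no H
  1 × F: no H
  1 × N: 2 H
  1 × N (aromatic): no H
  1 × N: no H
  1 × O: no H
  Total hydrogens = 10.
Molecular formula: C10H10FN3O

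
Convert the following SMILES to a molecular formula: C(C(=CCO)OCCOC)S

C7H14O3S

Heavy atoms from the SMILES: 7 C, 3 O, 1 S.
Implicit hydrogens by atom environment:
  4 × C: 2 H each → 8
  2 × O: no H
  1 × C: 3 H
  1 × C: 1 H
  1 × C: no H
  1 × O: 1 H
  1 × S: 1 H
  Total hydrogens = 14.
Molecular formula: C7H14O3S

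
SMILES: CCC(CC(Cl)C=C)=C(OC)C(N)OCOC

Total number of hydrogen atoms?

Hydrogens are implicit in SMILES; fill each atom to its normal valence:
  4 × C: 2 H each → 8
  3 × C: 3 H each → 9
  3 × C: 1 H each → 3
  3 × O: no H
  2 × C: no H
  1 × Cl: no H
  1 × N: 2 H
  Total hydrogens = 22.

22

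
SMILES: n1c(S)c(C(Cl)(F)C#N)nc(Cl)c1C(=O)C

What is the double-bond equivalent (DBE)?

Molecular formula from the SMILES: C8H4Cl2FN3OS.
DoU = (2C + 2 + N − H − X)/2 = (2·8 + 2 + 3 − 4 − 3)/2 = 14/2 = 7.
(Structurally: 1 ring(s) + 6 π bond(s) = 7.)

7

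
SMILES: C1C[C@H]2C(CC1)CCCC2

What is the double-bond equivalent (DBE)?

2

Molecular formula from the SMILES: C10H18.
DoU = (2C + 2 + N − H − X)/2 = (2·10 + 2 + 0 − 18 − 0)/2 = 4/2 = 2.
(Structurally: 2 ring(s) + 0 π bond(s) = 2.)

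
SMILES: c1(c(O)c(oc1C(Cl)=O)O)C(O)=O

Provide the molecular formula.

Heavy atoms from the SMILES: 6 C, 1 Cl, 6 O.
Implicit hydrogens by atom environment:
  4 × C (aromatic): no H
  3 × O: 1 H each → 3
  2 × C: no H
  2 × O: no H
  1 × Cl: no H
  1 × O (aromatic): no H
  Total hydrogens = 3.
Molecular formula: C6H3ClO6

C6H3ClO6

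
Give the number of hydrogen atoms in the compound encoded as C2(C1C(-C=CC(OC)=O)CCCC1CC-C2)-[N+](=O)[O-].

Hydrogens are implicit in SMILES; fill each atom to its normal valence:
  6 × C: 2 H each → 12
  6 × C: 1 H each → 6
  3 × O: no H
  1 × C: 3 H
  1 × C: no H
  1 × N (charge +1): no H
  1 × O (charge -1): no H
  Total hydrogens = 21.

21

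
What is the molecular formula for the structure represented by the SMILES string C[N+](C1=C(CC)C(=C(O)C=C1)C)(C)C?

C12H20NO+

Heavy atoms from the SMILES: 12 C, 1 N, 1 O.
Implicit hydrogens by atom environment:
  5 × C: 3 H each → 15
  4 × C (aromatic): no H
  2 × C (aromatic): 1 H each → 2
  1 × C: 2 H
  1 × N (charge +1): no H
  1 × O: 1 H
  Total hydrogens = 20.
Net charge +1.
Molecular formula: C12H20NO+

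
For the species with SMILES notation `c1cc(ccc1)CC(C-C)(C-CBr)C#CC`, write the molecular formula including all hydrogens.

Heavy atoms from the SMILES: 1 Br, 15 C.
Implicit hydrogens by atom environment:
  5 × C (aromatic): 1 H each → 5
  4 × C: 2 H each → 8
  3 × C: no H
  2 × C: 3 H each → 6
  1 × Br: no H
  1 × C (aromatic): no H
  Total hydrogens = 19.
Molecular formula: C15H19Br

C15H19Br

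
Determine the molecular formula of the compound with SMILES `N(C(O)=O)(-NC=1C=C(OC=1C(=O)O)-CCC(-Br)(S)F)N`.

C9H11BrFN3O5S

Heavy atoms from the SMILES: 1 Br, 9 C, 1 F, 3 N, 5 O, 1 S.
Implicit hydrogens by atom environment:
  3 × C (aromatic): no H
  3 × C: no H
  2 × C: 2 H each → 4
  2 × O: 1 H each → 2
  2 × O: no H
  1 × Br: no H
  1 × C (aromatic): 1 H
  1 × F: no H
  1 × N: 2 H
  1 × N: 1 H
  1 × N: no H
  1 × O (aromatic): no H
  1 × S: 1 H
  Total hydrogens = 11.
Molecular formula: C9H11BrFN3O5S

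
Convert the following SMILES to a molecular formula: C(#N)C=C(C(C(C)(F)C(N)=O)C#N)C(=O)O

C9H8FN3O3

Heavy atoms from the SMILES: 9 C, 1 F, 3 N, 3 O.
Implicit hydrogens by atom environment:
  6 × C: no H
  2 × C: 1 H each → 2
  2 × N: no H
  2 × O: no H
  1 × C: 3 H
  1 × F: no H
  1 × N: 2 H
  1 × O: 1 H
  Total hydrogens = 8.
Molecular formula: C9H8FN3O3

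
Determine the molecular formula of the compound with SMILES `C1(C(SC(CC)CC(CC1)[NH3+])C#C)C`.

Heavy atoms from the SMILES: 12 C, 1 N, 1 S.
Implicit hydrogens by atom environment:
  5 × C: 1 H each → 5
  4 × C: 2 H each → 8
  2 × C: 3 H each → 6
  1 × C: no H
  1 × N (charge +1): 3 H
  1 × S: no H
  Total hydrogens = 22.
Net charge +1.
Molecular formula: C12H22NS+

C12H22NS+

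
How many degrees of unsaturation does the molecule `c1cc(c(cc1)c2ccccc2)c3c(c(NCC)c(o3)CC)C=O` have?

Molecular formula from the SMILES: C21H21NO2.
DoU = (2C + 2 + N − H − X)/2 = (2·21 + 2 + 1 − 21 − 0)/2 = 24/2 = 12.
(Structurally: 3 ring(s) + 9 π bond(s) = 12.)

12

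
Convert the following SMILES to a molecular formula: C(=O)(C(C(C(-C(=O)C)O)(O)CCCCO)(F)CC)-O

C12H21FO6

Heavy atoms from the SMILES: 12 C, 1 F, 6 O.
Implicit hydrogens by atom environment:
  5 × C: 2 H each → 10
  4 × C: no H
  4 × O: 1 H each → 4
  2 × C: 3 H each → 6
  2 × O: no H
  1 × C: 1 H
  1 × F: no H
  Total hydrogens = 21.
Molecular formula: C12H21FO6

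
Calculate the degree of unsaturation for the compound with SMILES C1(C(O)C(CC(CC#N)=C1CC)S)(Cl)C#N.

6

Molecular formula from the SMILES: C11H13ClN2OS.
DoU = (2C + 2 + N − H − X)/2 = (2·11 + 2 + 2 − 13 − 1)/2 = 12/2 = 6.
(Structurally: 1 ring(s) + 5 π bond(s) = 6.)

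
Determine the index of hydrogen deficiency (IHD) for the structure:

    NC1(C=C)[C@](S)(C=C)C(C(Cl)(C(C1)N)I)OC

3

Molecular formula from the SMILES: C11H18ClIN2OS.
DoU = (2C + 2 + N − H − X)/2 = (2·11 + 2 + 2 − 18 − 2)/2 = 6/2 = 3.
(Structurally: 1 ring(s) + 2 π bond(s) = 3.)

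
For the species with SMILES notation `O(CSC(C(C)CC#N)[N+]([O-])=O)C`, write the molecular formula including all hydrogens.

C7H12N2O3S

Heavy atoms from the SMILES: 7 C, 2 N, 3 O, 1 S.
Implicit hydrogens by atom environment:
  2 × C: 3 H each → 6
  2 × C: 2 H each → 4
  2 × C: 1 H each → 2
  2 × O: no H
  1 × C: no H
  1 × N: no H
  1 × N (charge +1): no H
  1 × O (charge -1): no H
  1 × S: no H
  Total hydrogens = 12.
Molecular formula: C7H12N2O3S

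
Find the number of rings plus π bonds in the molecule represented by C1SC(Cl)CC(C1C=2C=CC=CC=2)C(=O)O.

6

Molecular formula from the SMILES: C12H13ClO2S.
DoU = (2C + 2 + N − H − X)/2 = (2·12 + 2 + 0 − 13 − 1)/2 = 12/2 = 6.
(Structurally: 2 ring(s) + 4 π bond(s) = 6.)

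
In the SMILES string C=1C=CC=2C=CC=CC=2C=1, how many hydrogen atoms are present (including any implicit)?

Hydrogens are implicit in SMILES; fill each atom to its normal valence:
  8 × C (aromatic): 1 H each → 8
  2 × C (aromatic): no H
  Total hydrogens = 8.

8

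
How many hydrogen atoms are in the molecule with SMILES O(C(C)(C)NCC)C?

15

Hydrogens are implicit in SMILES; fill each atom to its normal valence:
  4 × C: 3 H each → 12
  1 × C: 2 H
  1 × C: no H
  1 × N: 1 H
  1 × O: no H
  Total hydrogens = 15.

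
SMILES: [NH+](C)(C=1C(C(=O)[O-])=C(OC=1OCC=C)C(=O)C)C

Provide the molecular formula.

Heavy atoms from the SMILES: 12 C, 1 N, 5 O.
Implicit hydrogens by atom environment:
  4 × C (aromatic): no H
  3 × C: 3 H each → 9
  3 × O: no H
  2 × C: 2 H each → 4
  2 × C: no H
  1 × C: 1 H
  1 × N (charge +1): 1 H
  1 × O (aromatic): no H
  1 × O (charge -1): no H
  Total hydrogens = 15.
Molecular formula: C12H15NO5

C12H15NO5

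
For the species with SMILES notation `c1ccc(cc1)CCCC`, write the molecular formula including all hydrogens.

C10H14

Heavy atoms from the SMILES: 10 C.
Implicit hydrogens by atom environment:
  5 × C (aromatic): 1 H each → 5
  3 × C: 2 H each → 6
  1 × C: 3 H
  1 × C (aromatic): no H
  Total hydrogens = 14.
Molecular formula: C10H14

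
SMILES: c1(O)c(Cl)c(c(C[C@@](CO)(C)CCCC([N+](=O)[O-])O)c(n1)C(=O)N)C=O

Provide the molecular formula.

Heavy atoms from the SMILES: 15 C, 1 Cl, 3 N, 7 O.
Implicit hydrogens by atom environment:
  5 × C: 2 H each → 10
  5 × C (aromatic): no H
  3 × O: 1 H each → 3
  3 × O: no H
  2 × C: 1 H each → 2
  2 × C: no H
  1 × C: 3 H
  1 × Cl: no H
  1 × N: 2 H
  1 × N (aromatic): no H
  1 × N (charge +1): no H
  1 × O (charge -1): no H
  Total hydrogens = 20.
Molecular formula: C15H20ClN3O7

C15H20ClN3O7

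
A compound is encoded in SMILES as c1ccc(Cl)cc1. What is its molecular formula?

C6H5Cl

Heavy atoms from the SMILES: 6 C, 1 Cl.
Implicit hydrogens by atom environment:
  5 × C (aromatic): 1 H each → 5
  1 × C (aromatic): no H
  1 × Cl: no H
  Total hydrogens = 5.
Molecular formula: C6H5Cl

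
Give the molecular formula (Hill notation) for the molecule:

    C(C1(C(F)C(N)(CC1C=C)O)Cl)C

C9H15ClFNO

Heavy atoms from the SMILES: 9 C, 1 Cl, 1 F, 1 N, 1 O.
Implicit hydrogens by atom environment:
  3 × C: 2 H each → 6
  3 × C: 1 H each → 3
  2 × C: no H
  1 × C: 3 H
  1 × Cl: no H
  1 × F: no H
  1 × N: 2 H
  1 × O: 1 H
  Total hydrogens = 15.
Molecular formula: C9H15ClFNO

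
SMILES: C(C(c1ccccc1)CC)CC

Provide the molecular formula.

Heavy atoms from the SMILES: 12 C.
Implicit hydrogens by atom environment:
  5 × C (aromatic): 1 H each → 5
  3 × C: 2 H each → 6
  2 × C: 3 H each → 6
  1 × C: 1 H
  1 × C (aromatic): no H
  Total hydrogens = 18.
Molecular formula: C12H18

C12H18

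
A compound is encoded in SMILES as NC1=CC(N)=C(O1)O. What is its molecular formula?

Heavy atoms from the SMILES: 4 C, 2 N, 2 O.
Implicit hydrogens by atom environment:
  3 × C (aromatic): no H
  2 × N: 2 H each → 4
  1 × C (aromatic): 1 H
  1 × O: 1 H
  1 × O (aromatic): no H
  Total hydrogens = 6.
Molecular formula: C4H6N2O2

C4H6N2O2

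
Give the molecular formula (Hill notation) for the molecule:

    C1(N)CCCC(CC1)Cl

C7H14ClN

Heavy atoms from the SMILES: 7 C, 1 Cl, 1 N.
Implicit hydrogens by atom environment:
  5 × C: 2 H each → 10
  2 × C: 1 H each → 2
  1 × Cl: no H
  1 × N: 2 H
  Total hydrogens = 14.
Molecular formula: C7H14ClN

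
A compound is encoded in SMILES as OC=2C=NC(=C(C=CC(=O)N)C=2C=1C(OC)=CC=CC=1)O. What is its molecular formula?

C15H14N2O4

Heavy atoms from the SMILES: 15 C, 2 N, 4 O.
Implicit hydrogens by atom environment:
  6 × C (aromatic): no H
  5 × C (aromatic): 1 H each → 5
  2 × C: 1 H each → 2
  2 × O: 1 H each → 2
  2 × O: no H
  1 × C: 3 H
  1 × C: no H
  1 × N: 2 H
  1 × N (aromatic): no H
  Total hydrogens = 14.
Molecular formula: C15H14N2O4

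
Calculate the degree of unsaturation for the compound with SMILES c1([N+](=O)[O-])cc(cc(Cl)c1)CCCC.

Molecular formula from the SMILES: C10H12ClNO2.
DoU = (2C + 2 + N − H − X)/2 = (2·10 + 2 + 1 − 12 − 1)/2 = 10/2 = 5.
(Structurally: 1 ring(s) + 4 π bond(s) = 5.)

5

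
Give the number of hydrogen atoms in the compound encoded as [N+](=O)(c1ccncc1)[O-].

Hydrogens are implicit in SMILES; fill each atom to its normal valence:
  4 × C (aromatic): 1 H each → 4
  1 × C (aromatic): no H
  1 × N (aromatic): no H
  1 × N (charge +1): no H
  1 × O: no H
  1 × O (charge -1): no H
  Total hydrogens = 4.

4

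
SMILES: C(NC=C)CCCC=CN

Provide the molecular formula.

C8H16N2

Heavy atoms from the SMILES: 8 C, 2 N.
Implicit hydrogens by atom environment:
  5 × C: 2 H each → 10
  3 × C: 1 H each → 3
  1 × N: 2 H
  1 × N: 1 H
  Total hydrogens = 16.
Molecular formula: C8H16N2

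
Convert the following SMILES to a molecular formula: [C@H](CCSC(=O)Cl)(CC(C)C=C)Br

C9H14BrClOS

Heavy atoms from the SMILES: 1 Br, 9 C, 1 Cl, 1 O, 1 S.
Implicit hydrogens by atom environment:
  4 × C: 2 H each → 8
  3 × C: 1 H each → 3
  1 × Br: no H
  1 × C: 3 H
  1 × C: no H
  1 × Cl: no H
  1 × O: no H
  1 × S: no H
  Total hydrogens = 14.
Molecular formula: C9H14BrClOS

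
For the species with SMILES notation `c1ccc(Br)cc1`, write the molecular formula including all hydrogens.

Heavy atoms from the SMILES: 1 Br, 6 C.
Implicit hydrogens by atom environment:
  5 × C (aromatic): 1 H each → 5
  1 × Br: no H
  1 × C (aromatic): no H
  Total hydrogens = 5.
Molecular formula: C6H5Br

C6H5Br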